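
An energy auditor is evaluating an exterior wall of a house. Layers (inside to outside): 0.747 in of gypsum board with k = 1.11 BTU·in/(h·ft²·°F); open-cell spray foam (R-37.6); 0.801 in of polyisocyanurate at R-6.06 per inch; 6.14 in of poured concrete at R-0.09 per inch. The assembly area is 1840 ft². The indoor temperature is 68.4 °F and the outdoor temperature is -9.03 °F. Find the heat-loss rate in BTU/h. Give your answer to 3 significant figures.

0.747/1.11 = 0.673
0.801 × 6.06 = 4.854
6.14 × 0.09 = 0.5526
R_total = 0.673 + 37.6 + 4.854 + 0.5526 = 43.68 ft²·°F·h/BTU
Q = A·ΔT/R = 1840 × (68.4 − (-9.03)) / 43.68 = 3262 BTU/h

3260 BTU/h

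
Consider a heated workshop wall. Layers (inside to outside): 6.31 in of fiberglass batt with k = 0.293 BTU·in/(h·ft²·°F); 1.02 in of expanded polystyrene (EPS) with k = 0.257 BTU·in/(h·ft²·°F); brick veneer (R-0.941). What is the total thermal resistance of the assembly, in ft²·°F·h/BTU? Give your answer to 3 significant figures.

6.31/0.293 = 21.54
1.02/0.257 = 3.969
R_total = 21.54 + 3.969 + 0.941 = 26.45 ft²·°F·h/BTU

26.4 ft²·°F·h/BTU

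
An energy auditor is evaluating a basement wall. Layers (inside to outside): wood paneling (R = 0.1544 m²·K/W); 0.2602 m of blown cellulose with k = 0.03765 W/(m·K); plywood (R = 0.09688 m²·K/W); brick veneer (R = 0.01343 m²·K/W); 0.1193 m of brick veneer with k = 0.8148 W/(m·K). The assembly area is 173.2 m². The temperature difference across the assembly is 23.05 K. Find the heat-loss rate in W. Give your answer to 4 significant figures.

0.2602/0.03765 = 6.911
0.1193/0.8148 = 0.14642
R_total = 0.1544 + 6.911 + 0.09688 + 0.01343 + 0.14642 = 7.3221 m²·K/W
Q = A·ΔT/R = 173.2 × 23.05 / 7.3221 = 545.23 W

545.2 W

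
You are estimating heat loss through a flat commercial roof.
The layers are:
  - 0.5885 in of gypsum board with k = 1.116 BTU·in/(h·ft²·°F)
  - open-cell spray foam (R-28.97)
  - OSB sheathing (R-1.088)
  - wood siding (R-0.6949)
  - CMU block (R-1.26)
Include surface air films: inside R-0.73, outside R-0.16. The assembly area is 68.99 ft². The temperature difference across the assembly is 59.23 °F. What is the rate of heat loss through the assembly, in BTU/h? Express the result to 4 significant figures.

0.5885/1.116 = 0.52733
R_total = 0.73 + 0.52733 + 28.97 + 1.088 + 0.6949 + 1.26 + 0.16 = 33.43 ft²·°F·h/BTU
Q = A·ΔT/R = 68.99 × 59.23 / 33.43 = 122.23 BTU/h

122.2 BTU/h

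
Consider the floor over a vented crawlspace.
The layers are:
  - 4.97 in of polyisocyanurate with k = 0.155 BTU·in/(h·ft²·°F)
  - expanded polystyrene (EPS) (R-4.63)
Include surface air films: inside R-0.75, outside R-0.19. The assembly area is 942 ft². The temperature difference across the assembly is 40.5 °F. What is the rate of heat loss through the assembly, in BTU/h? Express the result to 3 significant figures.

1010 BTU/h

4.97/0.155 = 32.06
R_total = 0.75 + 32.06 + 4.63 + 0.19 = 37.63 ft²·°F·h/BTU
Q = A·ΔT/R = 942 × 40.5 / 37.63 = 1014 BTU/h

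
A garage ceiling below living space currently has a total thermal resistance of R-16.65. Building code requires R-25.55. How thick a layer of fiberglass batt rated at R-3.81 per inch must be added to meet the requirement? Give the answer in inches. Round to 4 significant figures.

ΔR = 25.55 − 16.65 = 8.9 ft²·°F·h/BTU
L = ΔR / (R/in) = 8.9/3.81 = 2.336 in

2.336 in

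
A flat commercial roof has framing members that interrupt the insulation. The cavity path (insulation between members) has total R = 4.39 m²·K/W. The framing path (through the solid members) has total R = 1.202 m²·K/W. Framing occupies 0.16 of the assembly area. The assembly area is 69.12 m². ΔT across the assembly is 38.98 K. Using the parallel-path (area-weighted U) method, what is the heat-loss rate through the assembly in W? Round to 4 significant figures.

874.2 W

U_eff = 0.84/4.39 + 0.16/1.202 = 0.19134 + 0.13311 = 0.32446
R_eff = 1/U_eff = 3.0821 m²·K/W
Q = 69.12 × 38.98 / 3.0821 = 874.18 W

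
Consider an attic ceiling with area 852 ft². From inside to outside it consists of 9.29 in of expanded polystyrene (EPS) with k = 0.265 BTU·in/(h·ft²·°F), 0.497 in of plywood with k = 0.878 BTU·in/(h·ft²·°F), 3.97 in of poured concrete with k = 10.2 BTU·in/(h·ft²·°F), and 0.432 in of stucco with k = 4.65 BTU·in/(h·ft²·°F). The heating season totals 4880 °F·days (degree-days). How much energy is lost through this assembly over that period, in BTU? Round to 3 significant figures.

2760000 BTU

9.29/0.265 = 35.06
0.497/0.878 = 0.5661
3.97/10.2 = 0.3892
0.432/4.65 = 0.0929
R_total = 35.06 + 0.5661 + 0.3892 + 0.0929 = 36.1 ft²·°F·h/BTU
E = A × HDD × 24 / R = 852 × 4880 × 24 / 36.1 = 2764000 BTU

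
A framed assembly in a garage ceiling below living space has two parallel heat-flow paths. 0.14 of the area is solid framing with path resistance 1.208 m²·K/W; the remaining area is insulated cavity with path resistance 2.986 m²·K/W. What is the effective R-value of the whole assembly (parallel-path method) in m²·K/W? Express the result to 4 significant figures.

U_eff = 0.86/2.986 + 0.14/1.208 = 0.28801 + 0.11589 = 0.4039
R_eff = 1/U_eff = 2.4758 m²·K/W

2.476 m²·K/W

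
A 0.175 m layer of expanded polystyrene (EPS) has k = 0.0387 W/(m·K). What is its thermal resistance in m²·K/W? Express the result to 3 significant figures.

4.52 m²·K/W

R = L/k = 0.175/0.0387 = 4.522 m²·K/W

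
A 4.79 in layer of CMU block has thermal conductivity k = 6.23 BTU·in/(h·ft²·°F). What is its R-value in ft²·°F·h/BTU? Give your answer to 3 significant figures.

R = L/k = 4.79/6.23 = 0.7689 ft²·°F·h/BTU

0.769 ft²·°F·h/BTU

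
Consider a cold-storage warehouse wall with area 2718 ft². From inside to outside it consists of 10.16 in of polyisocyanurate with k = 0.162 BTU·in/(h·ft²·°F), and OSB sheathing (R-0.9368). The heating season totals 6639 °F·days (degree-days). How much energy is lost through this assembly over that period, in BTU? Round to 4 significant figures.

10.16/0.162 = 62.716
R_total = 62.716 + 0.9368 = 63.653 ft²·°F·h/BTU
E = A × HDD × 24 / R = 2718 × 6639 × 24 / 63.653 = 6803700 BTU

6804000 BTU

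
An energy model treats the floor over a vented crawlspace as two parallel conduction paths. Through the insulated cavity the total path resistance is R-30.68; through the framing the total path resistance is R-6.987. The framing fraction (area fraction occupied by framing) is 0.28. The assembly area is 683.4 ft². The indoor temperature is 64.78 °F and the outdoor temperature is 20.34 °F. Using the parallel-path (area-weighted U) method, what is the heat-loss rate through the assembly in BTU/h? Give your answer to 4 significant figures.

1930 BTU/h

U_eff = 0.72/30.68 + 0.28/6.987 = 0.023468 + 0.040074 = 0.063542
R_eff = 1/U_eff = 15.738 ft²·°F·h/BTU
Q = 683.4 × (64.78 − 20.34) / 15.738 = 1929.8 BTU/h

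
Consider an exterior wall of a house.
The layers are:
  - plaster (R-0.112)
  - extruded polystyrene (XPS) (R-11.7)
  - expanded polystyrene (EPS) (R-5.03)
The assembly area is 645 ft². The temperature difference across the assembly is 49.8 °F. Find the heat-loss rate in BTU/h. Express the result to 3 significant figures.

1910 BTU/h

R_total = 0.112 + 11.7 + 5.03 = 16.84 ft²·°F·h/BTU
Q = A·ΔT/R = 645 × 49.8 / 16.84 = 1907 BTU/h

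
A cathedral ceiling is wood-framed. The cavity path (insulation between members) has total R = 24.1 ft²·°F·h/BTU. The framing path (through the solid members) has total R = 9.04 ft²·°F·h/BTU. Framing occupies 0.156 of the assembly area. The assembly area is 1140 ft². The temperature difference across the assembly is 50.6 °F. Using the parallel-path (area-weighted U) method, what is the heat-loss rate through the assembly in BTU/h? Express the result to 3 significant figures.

3020 BTU/h

U_eff = 0.844/24.1 + 0.156/9.04 = 0.03502 + 0.01726 = 0.05228
R_eff = 1/U_eff = 19.13 ft²·°F·h/BTU
Q = 1140 × 50.6 / 19.13 = 3016 BTU/h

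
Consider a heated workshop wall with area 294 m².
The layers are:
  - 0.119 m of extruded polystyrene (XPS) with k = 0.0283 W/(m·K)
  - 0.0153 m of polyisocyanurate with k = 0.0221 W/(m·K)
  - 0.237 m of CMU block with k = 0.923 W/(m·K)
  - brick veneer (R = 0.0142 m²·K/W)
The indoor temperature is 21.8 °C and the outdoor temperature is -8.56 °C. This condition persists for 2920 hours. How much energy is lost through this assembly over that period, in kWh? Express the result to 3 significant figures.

0.119/0.0283 = 4.205
0.0153/0.0221 = 0.6923
0.237/0.923 = 0.2568
R_total = 4.205 + 0.6923 + 0.2568 + 0.0142 = 5.168 m²·K/W
Q = 294 × (21.8 − (-8.56)) / 5.168 = 1727 W
E = 1727 W × 2920 h / 1000 = 5043 kWh

5040 kWh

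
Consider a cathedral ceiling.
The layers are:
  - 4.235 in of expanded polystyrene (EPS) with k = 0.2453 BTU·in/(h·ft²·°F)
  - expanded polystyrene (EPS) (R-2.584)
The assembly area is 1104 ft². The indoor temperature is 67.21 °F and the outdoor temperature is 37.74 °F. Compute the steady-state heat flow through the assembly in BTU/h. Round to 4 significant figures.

4.235/0.2453 = 17.265
R_total = 17.265 + 2.584 = 19.849 ft²·°F·h/BTU
Q = A·ΔT/R = 1104 × (67.21 − 37.74) / 19.849 = 1639.2 BTU/h

1639 BTU/h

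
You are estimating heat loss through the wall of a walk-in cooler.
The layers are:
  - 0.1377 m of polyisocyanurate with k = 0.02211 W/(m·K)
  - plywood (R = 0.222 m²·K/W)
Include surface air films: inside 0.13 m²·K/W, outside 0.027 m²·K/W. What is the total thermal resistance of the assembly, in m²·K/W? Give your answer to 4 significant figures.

6.607 m²·K/W

0.1377/0.02211 = 6.228
R_total = 0.13 + 6.228 + 0.222 + 0.027 = 6.607 m²·K/W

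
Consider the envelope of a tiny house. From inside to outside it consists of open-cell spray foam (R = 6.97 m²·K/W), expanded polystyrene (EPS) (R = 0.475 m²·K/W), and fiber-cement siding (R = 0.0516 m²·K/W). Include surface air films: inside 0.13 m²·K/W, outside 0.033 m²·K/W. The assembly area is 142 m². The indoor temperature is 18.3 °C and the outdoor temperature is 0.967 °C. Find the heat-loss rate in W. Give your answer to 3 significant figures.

R_total = 0.13 + 6.97 + 0.475 + 0.0516 + 0.033 = 7.66 m²·K/W
Q = A·ΔT/R = 142 × (18.3 − 0.967) / 7.66 = 321.3 W

321 W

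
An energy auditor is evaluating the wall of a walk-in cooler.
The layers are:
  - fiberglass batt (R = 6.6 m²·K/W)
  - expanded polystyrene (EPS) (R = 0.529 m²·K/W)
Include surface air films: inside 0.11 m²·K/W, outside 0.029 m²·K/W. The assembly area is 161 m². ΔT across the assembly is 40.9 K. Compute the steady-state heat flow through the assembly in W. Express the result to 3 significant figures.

R_total = 0.11 + 6.6 + 0.529 + 0.029 = 7.268 m²·K/W
Q = A·ΔT/R = 161 × 40.9 / 7.268 = 906 W

906 W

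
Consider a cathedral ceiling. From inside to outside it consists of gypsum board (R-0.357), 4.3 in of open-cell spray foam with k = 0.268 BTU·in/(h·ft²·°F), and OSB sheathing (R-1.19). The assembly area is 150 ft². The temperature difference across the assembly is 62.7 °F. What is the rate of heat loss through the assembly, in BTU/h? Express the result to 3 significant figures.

4.3/0.268 = 16.04
R_total = 0.357 + 16.04 + 1.19 = 17.59 ft²·°F·h/BTU
Q = A·ΔT/R = 150 × 62.7 / 17.59 = 534.6 BTU/h

535 BTU/h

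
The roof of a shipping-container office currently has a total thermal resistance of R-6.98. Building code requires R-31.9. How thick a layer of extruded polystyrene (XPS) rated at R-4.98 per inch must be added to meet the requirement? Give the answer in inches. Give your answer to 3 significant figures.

ΔR = 31.9 − 6.98 = 24.92 ft²·°F·h/BTU
L = ΔR / (R/in) = 24.92/4.98 = 5.004 in

5.00 in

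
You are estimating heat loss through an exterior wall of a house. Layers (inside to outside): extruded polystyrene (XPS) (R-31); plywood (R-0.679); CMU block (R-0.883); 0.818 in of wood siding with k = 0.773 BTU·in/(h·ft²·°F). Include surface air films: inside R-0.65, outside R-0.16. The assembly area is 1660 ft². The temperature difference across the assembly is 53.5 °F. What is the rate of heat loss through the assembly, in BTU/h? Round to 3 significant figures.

2580 BTU/h

0.818/0.773 = 1.058
R_total = 0.65 + 31 + 0.679 + 0.883 + 1.058 + 0.16 = 34.43 ft²·°F·h/BTU
Q = A·ΔT/R = 1660 × 53.5 / 34.43 = 2579 BTU/h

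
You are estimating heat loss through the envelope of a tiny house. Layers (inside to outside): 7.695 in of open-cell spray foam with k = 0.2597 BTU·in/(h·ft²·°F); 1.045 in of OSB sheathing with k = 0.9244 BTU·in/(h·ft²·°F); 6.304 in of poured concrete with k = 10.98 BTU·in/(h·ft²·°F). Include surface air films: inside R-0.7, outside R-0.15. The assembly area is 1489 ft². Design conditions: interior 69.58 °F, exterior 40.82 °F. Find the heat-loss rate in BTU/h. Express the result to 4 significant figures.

1331 BTU/h

7.695/0.2597 = 29.63
1.045/0.9244 = 1.1305
6.304/10.98 = 0.57413
R_total = 0.7 + 29.63 + 1.1305 + 0.57413 + 0.15 = 32.185 ft²·°F·h/BTU
Q = A·ΔT/R = 1489 × (69.58 − 40.82) / 32.185 = 1330.5 BTU/h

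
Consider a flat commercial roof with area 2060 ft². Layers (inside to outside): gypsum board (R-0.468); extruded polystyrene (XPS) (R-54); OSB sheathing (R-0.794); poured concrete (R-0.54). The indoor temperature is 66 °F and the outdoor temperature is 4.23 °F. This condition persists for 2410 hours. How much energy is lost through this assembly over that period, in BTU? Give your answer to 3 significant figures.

R_total = 0.468 + 54 + 0.794 + 0.54 = 55.8 ft²·°F·h/BTU
Q = 2060 × (66 − 4.23) / 55.8 = 2280 BTU/h
E = 2280 × 2410 = 5496000 BTU

5500000 BTU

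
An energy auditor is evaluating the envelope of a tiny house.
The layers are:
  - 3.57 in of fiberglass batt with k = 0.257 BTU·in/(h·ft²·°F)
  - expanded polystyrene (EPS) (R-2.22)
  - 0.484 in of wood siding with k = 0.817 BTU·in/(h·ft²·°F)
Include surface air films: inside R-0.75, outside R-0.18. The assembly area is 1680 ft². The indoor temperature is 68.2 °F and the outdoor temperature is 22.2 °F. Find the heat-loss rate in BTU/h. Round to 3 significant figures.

3.57/0.257 = 13.89
0.484/0.817 = 0.5924
R_total = 0.75 + 13.89 + 2.22 + 0.5924 + 0.18 = 17.63 ft²·°F·h/BTU
Q = A·ΔT/R = 1680 × (68.2 − 22.2) / 17.63 = 4383 BTU/h

4380 BTU/h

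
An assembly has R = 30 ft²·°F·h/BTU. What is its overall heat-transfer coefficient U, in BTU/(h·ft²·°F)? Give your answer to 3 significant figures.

0.0333 BTU/(h·ft²·°F)

U = 1/R = 1/30 = 0.03333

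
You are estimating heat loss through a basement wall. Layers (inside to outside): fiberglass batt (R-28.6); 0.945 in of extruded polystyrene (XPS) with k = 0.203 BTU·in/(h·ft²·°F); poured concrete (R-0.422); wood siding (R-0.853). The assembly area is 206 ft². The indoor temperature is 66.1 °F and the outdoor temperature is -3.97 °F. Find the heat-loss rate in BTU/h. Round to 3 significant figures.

0.945/0.203 = 4.655
R_total = 28.6 + 4.655 + 0.422 + 0.853 = 34.53 ft²·°F·h/BTU
Q = A·ΔT/R = 206 × (66.1 − (-3.97)) / 34.53 = 418 BTU/h

418 BTU/h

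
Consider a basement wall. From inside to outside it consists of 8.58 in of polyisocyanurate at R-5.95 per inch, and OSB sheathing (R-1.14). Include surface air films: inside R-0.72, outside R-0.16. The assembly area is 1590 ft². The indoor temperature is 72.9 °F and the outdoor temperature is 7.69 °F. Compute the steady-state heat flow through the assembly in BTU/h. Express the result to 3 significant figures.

8.58 × 5.95 = 51.05
R_total = 0.72 + 51.05 + 1.14 + 0.16 = 53.07 ft²·°F·h/BTU
Q = A·ΔT/R = 1590 × (72.9 − 7.69) / 53.07 = 1954 BTU/h

1950 BTU/h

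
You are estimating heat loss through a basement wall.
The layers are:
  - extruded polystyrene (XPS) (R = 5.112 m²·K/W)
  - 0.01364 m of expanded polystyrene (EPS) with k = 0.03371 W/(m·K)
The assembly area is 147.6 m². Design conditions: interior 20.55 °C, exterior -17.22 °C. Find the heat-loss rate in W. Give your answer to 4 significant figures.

0.01364/0.03371 = 0.40463
R_total = 5.112 + 0.40463 = 5.5166 m²·K/W
Q = A·ΔT/R = 147.6 × (20.55 − (-17.22)) / 5.5166 = 1010.6 W

1011 W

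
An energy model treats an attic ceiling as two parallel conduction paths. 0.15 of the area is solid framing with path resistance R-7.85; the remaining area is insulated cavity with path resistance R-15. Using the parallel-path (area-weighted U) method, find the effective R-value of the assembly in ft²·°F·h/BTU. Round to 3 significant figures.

U_eff = 0.85/15 + 0.15/7.85 = 0.05667 + 0.01911 = 0.07577
R_eff = 1/U_eff = 13.2 ft²·°F·h/BTU

13.2 ft²·°F·h/BTU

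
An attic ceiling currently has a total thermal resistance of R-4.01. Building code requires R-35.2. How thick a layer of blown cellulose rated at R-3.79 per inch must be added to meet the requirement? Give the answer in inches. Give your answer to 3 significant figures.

8.23 in

ΔR = 35.2 − 4.01 = 31.19 ft²·°F·h/BTU
L = ΔR / (R/in) = 31.19/3.79 = 8.23 in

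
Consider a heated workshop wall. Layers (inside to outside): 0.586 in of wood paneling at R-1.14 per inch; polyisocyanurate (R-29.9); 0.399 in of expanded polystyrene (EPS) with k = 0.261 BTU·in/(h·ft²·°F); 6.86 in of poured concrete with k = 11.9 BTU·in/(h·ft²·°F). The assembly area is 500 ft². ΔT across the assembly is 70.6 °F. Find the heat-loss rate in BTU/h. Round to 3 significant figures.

1080 BTU/h

0.586 × 1.14 = 0.668
0.399/0.261 = 1.529
6.86/11.9 = 0.5765
R_total = 0.668 + 29.9 + 1.529 + 0.5765 = 32.67 ft²·°F·h/BTU
Q = A·ΔT/R = 500 × 70.6 / 32.67 = 1080 BTU/h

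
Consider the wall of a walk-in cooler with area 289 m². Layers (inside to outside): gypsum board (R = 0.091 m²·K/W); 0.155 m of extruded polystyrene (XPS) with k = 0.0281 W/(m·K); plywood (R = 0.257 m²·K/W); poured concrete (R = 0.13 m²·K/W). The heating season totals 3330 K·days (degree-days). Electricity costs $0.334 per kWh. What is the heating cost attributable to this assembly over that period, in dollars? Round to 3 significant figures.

1290 dollars

0.155/0.0281 = 5.516
R_total = 0.091 + 5.516 + 0.257 + 0.13 = 5.994 m²·K/W
E = A × HDD × 24 / R / 1000 = 289 × 3330 × 24 / 5.994 / 1000 = 3853 kWh
Cost = 3853 × 0.334 = $1287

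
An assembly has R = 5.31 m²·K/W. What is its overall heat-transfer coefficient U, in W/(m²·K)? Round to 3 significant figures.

0.188 W/(m²·K)

U = 1/R = 1/5.31 = 0.1883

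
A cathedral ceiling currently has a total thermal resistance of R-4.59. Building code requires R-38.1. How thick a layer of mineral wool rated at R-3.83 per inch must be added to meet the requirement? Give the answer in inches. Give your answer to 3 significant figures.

8.75 in

ΔR = 38.1 − 4.59 = 33.51 ft²·°F·h/BTU
L = ΔR / (R/in) = 33.51/3.83 = 8.749 in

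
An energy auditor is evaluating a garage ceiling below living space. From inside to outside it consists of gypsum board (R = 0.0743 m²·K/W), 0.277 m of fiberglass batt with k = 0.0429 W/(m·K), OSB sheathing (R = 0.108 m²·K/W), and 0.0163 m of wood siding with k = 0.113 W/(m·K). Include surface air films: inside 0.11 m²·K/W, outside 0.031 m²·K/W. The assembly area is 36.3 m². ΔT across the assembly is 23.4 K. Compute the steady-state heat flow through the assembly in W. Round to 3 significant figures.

0.277/0.0429 = 6.457
0.0163/0.113 = 0.1442
R_total = 0.11 + 0.0743 + 6.457 + 0.108 + 0.1442 + 0.031 = 6.924 m²·K/W
Q = A·ΔT/R = 36.3 × 23.4 / 6.924 = 122.7 W

123 W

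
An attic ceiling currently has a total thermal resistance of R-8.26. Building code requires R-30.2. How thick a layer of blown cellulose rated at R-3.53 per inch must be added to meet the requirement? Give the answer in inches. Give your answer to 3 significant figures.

6.22 in

ΔR = 30.2 − 8.26 = 21.94 ft²·°F·h/BTU
L = ΔR / (R/in) = 21.94/3.53 = 6.215 in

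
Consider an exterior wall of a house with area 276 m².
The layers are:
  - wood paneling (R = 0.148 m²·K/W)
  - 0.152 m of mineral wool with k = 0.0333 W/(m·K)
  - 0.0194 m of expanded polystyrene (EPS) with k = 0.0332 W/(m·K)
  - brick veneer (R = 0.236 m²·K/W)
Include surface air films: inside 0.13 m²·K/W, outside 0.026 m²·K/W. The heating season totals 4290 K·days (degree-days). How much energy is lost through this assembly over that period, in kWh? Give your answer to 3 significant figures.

5000 kWh

0.152/0.0333 = 4.565
0.0194/0.0332 = 0.5843
R_total = 0.13 + 0.148 + 4.565 + 0.5843 + 0.236 + 0.026 = 5.689 m²·K/W
E = A × HDD × 24 / R / 1000 = 276 × 4290 × 24 / 5.689 / 1000 = 4995 kWh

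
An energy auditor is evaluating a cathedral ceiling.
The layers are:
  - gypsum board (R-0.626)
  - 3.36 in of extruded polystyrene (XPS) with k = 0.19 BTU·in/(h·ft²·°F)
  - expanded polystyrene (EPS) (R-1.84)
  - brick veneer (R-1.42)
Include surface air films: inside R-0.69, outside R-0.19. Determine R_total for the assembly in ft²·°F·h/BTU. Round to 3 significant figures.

3.36/0.19 = 17.68
R_total = 0.69 + 0.626 + 17.68 + 1.84 + 1.42 + 0.19 = 22.45 ft²·°F·h/BTU

22.5 ft²·°F·h/BTU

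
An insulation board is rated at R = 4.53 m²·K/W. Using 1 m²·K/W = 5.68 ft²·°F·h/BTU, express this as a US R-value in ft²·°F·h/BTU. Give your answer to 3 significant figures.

25.7 ft²·°F·h/BTU

R_US = 4.53 × 5.68 = 25.73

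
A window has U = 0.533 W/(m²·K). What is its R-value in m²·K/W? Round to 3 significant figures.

R = 1/U = 1/0.533 = 1.876

1.88 m²·K/W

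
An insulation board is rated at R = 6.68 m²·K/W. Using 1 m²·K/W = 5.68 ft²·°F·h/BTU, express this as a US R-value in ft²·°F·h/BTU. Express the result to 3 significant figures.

37.9 ft²·°F·h/BTU

R_US = 6.68 × 5.68 = 37.94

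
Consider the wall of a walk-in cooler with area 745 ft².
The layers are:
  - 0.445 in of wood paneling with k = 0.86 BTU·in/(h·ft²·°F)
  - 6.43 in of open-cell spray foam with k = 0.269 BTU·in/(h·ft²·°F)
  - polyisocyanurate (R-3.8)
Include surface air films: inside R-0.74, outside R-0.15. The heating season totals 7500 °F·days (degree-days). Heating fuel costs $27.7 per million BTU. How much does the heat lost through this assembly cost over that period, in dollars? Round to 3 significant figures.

128 dollars

0.445/0.86 = 0.5174
6.43/0.269 = 23.9
R_total = 0.74 + 0.5174 + 23.9 + 3.8 + 0.15 = 29.11 ft²·°F·h/BTU
E = A × HDD × 24 / R = 745 × 7500 × 24 / 29.11 = 4607000 BTU
Cost = 4607000/10⁶ × 27.7 = $127.6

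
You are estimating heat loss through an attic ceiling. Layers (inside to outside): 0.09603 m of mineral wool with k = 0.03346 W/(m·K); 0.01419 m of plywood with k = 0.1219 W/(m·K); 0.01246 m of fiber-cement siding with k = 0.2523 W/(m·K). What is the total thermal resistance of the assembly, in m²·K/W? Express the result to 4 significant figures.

3.036 m²·K/W

0.09603/0.03346 = 2.87
0.01419/0.1219 = 0.11641
0.01246/0.2523 = 0.049386
R_total = 2.87 + 0.11641 + 0.049386 = 3.0358 m²·K/W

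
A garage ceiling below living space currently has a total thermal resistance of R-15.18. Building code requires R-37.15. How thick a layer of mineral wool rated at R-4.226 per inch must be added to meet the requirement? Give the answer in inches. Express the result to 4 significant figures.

5.199 in

ΔR = 37.15 − 15.18 = 21.97 ft²·°F·h/BTU
L = ΔR / (R/in) = 21.97/4.226 = 5.1988 in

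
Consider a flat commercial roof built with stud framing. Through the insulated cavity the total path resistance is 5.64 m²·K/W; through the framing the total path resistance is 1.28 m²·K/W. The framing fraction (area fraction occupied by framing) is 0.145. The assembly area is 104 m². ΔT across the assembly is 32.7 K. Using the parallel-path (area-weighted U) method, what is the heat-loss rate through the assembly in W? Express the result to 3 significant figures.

U_eff = 0.855/5.64 + 0.145/1.28 = 0.1516 + 0.1133 = 0.2649
R_eff = 1/U_eff = 3.775 m²·K/W
Q = 104 × 32.7 / 3.775 = 900.8 W

901 W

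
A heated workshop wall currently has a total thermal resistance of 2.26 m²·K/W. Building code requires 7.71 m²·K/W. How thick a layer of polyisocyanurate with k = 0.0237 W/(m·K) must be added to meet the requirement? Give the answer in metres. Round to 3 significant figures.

ΔR = 7.71 − 2.26 = 5.45 m²·K/W
L = ΔR × k = 5.45 × 0.0237 = 0.1292 m

0.129 m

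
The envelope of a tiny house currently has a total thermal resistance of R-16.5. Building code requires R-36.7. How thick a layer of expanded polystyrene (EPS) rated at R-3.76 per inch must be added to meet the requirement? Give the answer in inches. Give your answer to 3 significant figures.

5.37 in

ΔR = 36.7 − 16.5 = 20.2 ft²·°F·h/BTU
L = ΔR / (R/in) = 20.2/3.76 = 5.372 in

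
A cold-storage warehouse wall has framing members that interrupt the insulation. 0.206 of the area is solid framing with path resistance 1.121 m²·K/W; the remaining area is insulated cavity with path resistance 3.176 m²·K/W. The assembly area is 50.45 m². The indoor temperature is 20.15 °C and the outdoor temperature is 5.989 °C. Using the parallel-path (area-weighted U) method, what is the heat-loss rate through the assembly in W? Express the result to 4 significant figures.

U_eff = 0.794/3.176 + 0.206/1.121 = 0.25 + 0.18376 = 0.43376
R_eff = 1/U_eff = 2.3054 m²·K/W
Q = 50.45 × (20.15 − 5.989) / 2.3054 = 309.89 W

309.9 W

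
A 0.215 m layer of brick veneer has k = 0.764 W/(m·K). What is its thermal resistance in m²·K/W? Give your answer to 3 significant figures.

R = L/k = 0.215/0.764 = 0.2814 m²·K/W

0.281 m²·K/W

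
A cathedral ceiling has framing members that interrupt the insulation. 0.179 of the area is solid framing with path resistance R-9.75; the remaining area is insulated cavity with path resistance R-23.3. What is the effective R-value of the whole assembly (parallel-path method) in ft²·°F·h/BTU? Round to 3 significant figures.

U_eff = 0.821/23.3 + 0.179/9.75 = 0.03524 + 0.01836 = 0.0536
R_eff = 1/U_eff = 18.66 ft²·°F·h/BTU

18.7 ft²·°F·h/BTU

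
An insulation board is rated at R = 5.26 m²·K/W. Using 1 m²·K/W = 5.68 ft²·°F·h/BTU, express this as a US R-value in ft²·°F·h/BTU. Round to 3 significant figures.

R_US = 5.26 × 5.68 = 29.88

29.9 ft²·°F·h/BTU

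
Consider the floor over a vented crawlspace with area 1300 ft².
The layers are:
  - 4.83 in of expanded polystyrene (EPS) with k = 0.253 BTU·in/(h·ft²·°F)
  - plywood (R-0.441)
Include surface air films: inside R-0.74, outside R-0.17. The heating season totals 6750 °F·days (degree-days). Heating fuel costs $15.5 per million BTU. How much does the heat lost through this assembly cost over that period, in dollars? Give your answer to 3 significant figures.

4.83/0.253 = 19.09
R_total = 0.74 + 19.09 + 0.441 + 0.17 = 20.44 ft²·°F·h/BTU
E = A × HDD × 24 / R = 1300 × 6750 × 24 / 20.44 = 10300000 BTU
Cost = 10300000/10⁶ × 15.5 = $159.7

160 dollars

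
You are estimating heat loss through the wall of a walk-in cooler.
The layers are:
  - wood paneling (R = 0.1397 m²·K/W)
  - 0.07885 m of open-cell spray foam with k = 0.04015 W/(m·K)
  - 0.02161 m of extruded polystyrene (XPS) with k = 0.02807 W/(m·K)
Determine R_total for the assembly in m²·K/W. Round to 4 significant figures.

2.873 m²·K/W

0.07885/0.04015 = 1.9639
0.02161/0.02807 = 0.76986
R_total = 0.1397 + 1.9639 + 0.76986 = 2.8734 m²·K/W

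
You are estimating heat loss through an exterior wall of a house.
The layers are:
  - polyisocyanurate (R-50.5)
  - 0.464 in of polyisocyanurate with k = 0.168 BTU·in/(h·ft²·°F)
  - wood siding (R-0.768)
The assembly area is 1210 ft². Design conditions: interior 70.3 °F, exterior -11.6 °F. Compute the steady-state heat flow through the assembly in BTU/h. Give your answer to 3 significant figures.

1830 BTU/h

0.464/0.168 = 2.762
R_total = 50.5 + 2.762 + 0.768 = 54.03 ft²·°F·h/BTU
Q = A·ΔT/R = 1210 × (70.3 − (-11.6)) / 54.03 = 1834 BTU/h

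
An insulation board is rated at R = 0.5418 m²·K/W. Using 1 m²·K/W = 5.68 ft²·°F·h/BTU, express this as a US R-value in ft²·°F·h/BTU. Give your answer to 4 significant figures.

3.077 ft²·°F·h/BTU

R_US = 0.5418 × 5.68 = 3.0774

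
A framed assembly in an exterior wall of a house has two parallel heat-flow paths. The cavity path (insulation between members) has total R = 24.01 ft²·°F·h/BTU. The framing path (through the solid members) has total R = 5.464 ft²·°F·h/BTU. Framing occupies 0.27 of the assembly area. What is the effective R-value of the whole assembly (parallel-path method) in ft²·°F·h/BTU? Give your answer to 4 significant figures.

12.53 ft²·°F·h/BTU

U_eff = 0.73/24.01 + 0.27/5.464 = 0.030404 + 0.049414 = 0.079818
R_eff = 1/U_eff = 12.528 ft²·°F·h/BTU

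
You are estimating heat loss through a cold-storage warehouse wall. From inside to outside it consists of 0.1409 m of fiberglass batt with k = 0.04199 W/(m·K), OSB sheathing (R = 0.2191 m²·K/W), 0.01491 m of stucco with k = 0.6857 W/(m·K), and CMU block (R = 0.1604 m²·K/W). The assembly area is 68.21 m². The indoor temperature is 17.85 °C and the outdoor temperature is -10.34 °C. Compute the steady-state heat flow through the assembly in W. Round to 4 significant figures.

0.1409/0.04199 = 3.3556
0.01491/0.6857 = 0.021744
R_total = 3.3556 + 0.2191 + 0.021744 + 0.1604 = 3.7568 m²·K/W
Q = A·ΔT/R = 68.21 × (17.85 − (-10.34)) / 3.7568 = 511.83 W

511.8 W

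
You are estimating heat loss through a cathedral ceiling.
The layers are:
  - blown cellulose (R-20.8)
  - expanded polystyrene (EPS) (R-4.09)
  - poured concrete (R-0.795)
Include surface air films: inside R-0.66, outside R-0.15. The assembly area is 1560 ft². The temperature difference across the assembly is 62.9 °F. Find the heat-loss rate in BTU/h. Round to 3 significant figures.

R_total = 0.66 + 20.8 + 4.09 + 0.795 + 0.15 = 26.5 ft²·°F·h/BTU
Q = A·ΔT/R = 1560 × 62.9 / 26.5 = 3703 BTU/h

3700 BTU/h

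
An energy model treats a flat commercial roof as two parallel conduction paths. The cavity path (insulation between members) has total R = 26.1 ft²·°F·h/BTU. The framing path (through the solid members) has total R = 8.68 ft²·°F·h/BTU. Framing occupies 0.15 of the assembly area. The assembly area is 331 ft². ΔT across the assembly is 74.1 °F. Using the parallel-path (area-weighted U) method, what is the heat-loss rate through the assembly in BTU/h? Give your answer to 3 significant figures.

1220 BTU/h

U_eff = 0.85/26.1 + 0.15/8.68 = 0.03257 + 0.01728 = 0.04985
R_eff = 1/U_eff = 20.06 ft²·°F·h/BTU
Q = 331 × 74.1 / 20.06 = 1223 BTU/h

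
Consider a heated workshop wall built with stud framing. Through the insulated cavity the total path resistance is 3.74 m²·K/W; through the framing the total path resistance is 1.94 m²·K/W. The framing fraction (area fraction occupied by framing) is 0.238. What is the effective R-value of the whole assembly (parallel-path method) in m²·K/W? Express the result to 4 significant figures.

3.064 m²·K/W

U_eff = 0.762/3.74 + 0.238/1.94 = 0.20374 + 0.12268 = 0.32642
R_eff = 1/U_eff = 3.0635 m²·K/W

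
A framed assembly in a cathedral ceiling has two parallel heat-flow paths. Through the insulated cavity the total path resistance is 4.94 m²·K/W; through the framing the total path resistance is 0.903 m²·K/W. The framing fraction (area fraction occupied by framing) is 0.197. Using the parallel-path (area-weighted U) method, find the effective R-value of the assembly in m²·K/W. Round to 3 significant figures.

U_eff = 0.803/4.94 + 0.197/0.903 = 0.1626 + 0.2182 = 0.3807
R_eff = 1/U_eff = 2.627 m²·K/W

2.63 m²·K/W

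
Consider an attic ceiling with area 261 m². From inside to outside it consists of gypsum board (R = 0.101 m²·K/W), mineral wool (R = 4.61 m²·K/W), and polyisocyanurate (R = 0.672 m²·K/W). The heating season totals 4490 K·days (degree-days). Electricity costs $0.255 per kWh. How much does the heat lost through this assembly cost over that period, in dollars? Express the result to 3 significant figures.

1330 dollars

R_total = 0.101 + 4.61 + 0.672 = 5.383 m²·K/W
E = A × HDD × 24 / R / 1000 = 261 × 4490 × 24 / 5.383 / 1000 = 5225 kWh
Cost = 5225 × 0.255 = $1332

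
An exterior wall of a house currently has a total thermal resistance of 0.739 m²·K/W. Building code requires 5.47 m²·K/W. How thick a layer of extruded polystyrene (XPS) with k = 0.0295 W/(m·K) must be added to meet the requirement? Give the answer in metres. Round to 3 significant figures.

ΔR = 5.47 − 0.739 = 4.731 m²·K/W
L = ΔR × k = 4.731 × 0.0295 = 0.1396 m

0.140 m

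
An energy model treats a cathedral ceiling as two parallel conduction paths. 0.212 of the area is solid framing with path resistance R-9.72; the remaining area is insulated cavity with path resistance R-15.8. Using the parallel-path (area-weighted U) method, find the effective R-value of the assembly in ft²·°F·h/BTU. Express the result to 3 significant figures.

14.0 ft²·°F·h/BTU

U_eff = 0.788/15.8 + 0.212/9.72 = 0.04987 + 0.02181 = 0.07168
R_eff = 1/U_eff = 13.95 ft²·°F·h/BTU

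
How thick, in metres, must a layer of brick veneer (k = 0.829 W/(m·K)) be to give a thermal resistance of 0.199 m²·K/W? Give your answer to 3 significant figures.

L = R·k = 0.199 × 0.829 = 0.165 m

0.165 m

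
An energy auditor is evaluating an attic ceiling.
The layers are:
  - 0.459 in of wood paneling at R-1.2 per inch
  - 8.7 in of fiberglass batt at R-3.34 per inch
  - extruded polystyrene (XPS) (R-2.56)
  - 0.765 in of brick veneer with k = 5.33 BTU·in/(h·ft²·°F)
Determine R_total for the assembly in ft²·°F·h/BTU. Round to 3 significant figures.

32.3 ft²·°F·h/BTU

0.459 × 1.2 = 0.5508
8.7 × 3.34 = 29.06
0.765/5.33 = 0.1435
R_total = 0.5508 + 29.06 + 2.56 + 0.1435 = 32.31 ft²·°F·h/BTU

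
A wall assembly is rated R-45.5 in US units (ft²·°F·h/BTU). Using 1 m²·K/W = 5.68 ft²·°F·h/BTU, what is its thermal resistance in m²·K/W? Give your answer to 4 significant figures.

8.011 m²·K/W

R_SI = 45.5/5.68 = 8.0106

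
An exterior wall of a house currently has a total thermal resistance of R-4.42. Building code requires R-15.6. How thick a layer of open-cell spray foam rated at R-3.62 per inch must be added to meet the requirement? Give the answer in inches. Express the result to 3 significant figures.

3.09 in

ΔR = 15.6 − 4.42 = 11.18 ft²·°F·h/BTU
L = ΔR / (R/in) = 11.18/3.62 = 3.088 in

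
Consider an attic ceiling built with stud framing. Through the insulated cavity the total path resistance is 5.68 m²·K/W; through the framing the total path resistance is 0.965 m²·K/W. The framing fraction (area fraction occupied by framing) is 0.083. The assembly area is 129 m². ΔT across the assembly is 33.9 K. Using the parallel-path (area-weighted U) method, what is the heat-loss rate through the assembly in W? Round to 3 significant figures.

1080 W

U_eff = 0.917/5.68 + 0.083/0.965 = 0.1614 + 0.08601 = 0.2475
R_eff = 1/U_eff = 4.041 m²·K/W
Q = 129 × 33.9 / 4.041 = 1082 W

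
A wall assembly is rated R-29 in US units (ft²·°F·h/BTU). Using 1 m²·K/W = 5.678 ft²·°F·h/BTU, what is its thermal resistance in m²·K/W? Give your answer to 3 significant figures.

R_SI = 29/5.678 = 5.107

5.11 m²·K/W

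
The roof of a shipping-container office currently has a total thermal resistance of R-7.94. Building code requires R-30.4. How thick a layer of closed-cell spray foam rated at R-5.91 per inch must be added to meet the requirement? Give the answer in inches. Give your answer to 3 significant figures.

3.80 in

ΔR = 30.4 − 7.94 = 22.46 ft²·°F·h/BTU
L = ΔR / (R/in) = 22.46/5.91 = 3.8 in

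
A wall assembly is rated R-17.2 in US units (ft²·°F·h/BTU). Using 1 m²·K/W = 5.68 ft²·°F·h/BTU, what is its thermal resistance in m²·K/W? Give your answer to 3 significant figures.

R_SI = 17.2/5.68 = 3.028

3.03 m²·K/W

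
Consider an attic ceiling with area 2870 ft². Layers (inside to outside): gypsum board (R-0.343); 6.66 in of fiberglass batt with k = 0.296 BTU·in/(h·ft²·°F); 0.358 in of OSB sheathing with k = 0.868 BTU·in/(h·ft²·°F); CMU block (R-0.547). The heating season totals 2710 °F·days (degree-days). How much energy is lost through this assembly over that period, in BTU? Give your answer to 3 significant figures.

6.66/0.296 = 22.5
0.358/0.868 = 0.4124
R_total = 0.343 + 22.5 + 0.4124 + 0.547 = 23.8 ft²·°F·h/BTU
E = A × HDD × 24 / R = 2870 × 2710 × 24 / 23.8 = 7842000 BTU

7840000 BTU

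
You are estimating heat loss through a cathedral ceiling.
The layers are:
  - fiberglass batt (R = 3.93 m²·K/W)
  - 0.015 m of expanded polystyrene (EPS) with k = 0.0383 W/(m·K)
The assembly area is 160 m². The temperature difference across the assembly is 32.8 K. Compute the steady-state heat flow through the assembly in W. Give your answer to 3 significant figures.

1210 W

0.015/0.0383 = 0.3916
R_total = 3.93 + 0.3916 = 4.322 m²·K/W
Q = A·ΔT/R = 160 × 32.8 / 4.322 = 1214 W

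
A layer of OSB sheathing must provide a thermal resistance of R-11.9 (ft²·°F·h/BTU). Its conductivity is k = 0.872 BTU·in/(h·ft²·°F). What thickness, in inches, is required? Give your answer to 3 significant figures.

10.4 in

L = R × k = 11.9 × 0.872 = 10.38 in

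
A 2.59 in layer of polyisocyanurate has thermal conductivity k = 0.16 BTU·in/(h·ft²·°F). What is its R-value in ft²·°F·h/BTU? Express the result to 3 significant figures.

16.2 ft²·°F·h/BTU

R = L/k = 2.59/0.16 = 16.19 ft²·°F·h/BTU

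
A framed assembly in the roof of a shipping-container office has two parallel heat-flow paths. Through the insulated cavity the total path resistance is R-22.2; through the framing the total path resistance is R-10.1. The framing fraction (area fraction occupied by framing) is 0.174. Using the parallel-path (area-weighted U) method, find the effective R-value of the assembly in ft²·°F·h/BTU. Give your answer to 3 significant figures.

U_eff = 0.826/22.2 + 0.174/10.1 = 0.03721 + 0.01723 = 0.05443
R_eff = 1/U_eff = 18.37 ft²·°F·h/BTU

18.4 ft²·°F·h/BTU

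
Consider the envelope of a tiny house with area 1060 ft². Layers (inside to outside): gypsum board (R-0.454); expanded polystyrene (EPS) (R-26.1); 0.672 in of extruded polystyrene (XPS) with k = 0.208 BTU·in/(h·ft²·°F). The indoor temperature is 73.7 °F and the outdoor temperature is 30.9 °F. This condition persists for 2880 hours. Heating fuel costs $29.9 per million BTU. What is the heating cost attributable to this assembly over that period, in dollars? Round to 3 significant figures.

131 dollars

0.672/0.208 = 3.231
R_total = 0.454 + 26.1 + 3.231 = 29.78 ft²·°F·h/BTU
Q = 1060 × (73.7 − 30.9) / 29.78 = 1523 BTU/h
E = 1523 × 2880 = 4387000 BTU
Cost = 4387000/10⁶ × 29.9 = $131.2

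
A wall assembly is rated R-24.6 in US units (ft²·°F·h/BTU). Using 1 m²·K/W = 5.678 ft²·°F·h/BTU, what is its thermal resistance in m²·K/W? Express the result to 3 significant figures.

R_SI = 24.6/5.678 = 4.333

4.33 m²·K/W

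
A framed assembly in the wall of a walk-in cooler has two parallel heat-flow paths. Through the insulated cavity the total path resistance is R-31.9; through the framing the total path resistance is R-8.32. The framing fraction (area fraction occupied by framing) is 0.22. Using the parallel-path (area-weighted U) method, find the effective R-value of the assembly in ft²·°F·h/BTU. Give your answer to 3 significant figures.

U_eff = 0.78/31.9 + 0.22/8.32 = 0.02445 + 0.02644 = 0.05089
R_eff = 1/U_eff = 19.65 ft²·°F·h/BTU

19.6 ft²·°F·h/BTU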